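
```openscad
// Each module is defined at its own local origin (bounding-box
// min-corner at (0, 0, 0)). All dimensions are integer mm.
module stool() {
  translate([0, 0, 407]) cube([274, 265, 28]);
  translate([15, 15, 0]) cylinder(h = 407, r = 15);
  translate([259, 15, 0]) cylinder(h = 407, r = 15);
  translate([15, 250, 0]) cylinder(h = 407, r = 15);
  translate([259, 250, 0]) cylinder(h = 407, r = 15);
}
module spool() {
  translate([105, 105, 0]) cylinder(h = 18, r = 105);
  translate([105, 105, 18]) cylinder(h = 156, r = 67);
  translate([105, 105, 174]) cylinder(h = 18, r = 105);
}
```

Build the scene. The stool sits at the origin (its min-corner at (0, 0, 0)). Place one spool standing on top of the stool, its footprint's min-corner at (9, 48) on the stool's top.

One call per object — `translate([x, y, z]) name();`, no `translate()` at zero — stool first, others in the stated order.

stool();
translate([9, 48, 435]) spool();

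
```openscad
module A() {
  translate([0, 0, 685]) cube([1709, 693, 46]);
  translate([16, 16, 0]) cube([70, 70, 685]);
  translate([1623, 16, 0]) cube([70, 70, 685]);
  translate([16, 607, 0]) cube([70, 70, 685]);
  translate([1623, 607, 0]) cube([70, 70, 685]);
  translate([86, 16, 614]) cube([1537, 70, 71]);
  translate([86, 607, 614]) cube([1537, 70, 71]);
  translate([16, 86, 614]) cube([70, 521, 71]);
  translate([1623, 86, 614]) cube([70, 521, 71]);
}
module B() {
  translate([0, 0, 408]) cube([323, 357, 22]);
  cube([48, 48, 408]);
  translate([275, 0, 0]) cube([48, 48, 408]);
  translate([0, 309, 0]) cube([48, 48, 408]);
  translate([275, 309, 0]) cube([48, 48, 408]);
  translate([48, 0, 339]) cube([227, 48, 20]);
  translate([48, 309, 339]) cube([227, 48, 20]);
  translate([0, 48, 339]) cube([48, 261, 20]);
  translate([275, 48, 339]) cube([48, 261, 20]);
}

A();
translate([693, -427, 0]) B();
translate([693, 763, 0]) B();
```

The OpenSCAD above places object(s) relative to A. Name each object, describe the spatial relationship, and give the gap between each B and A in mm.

A is a table. B is a stool. Two stools sit around the table at the −y, +y sides. The gap between each stool and the table is 70 mm.

Each stool's nearest face is 70 mm from the table's bounding box.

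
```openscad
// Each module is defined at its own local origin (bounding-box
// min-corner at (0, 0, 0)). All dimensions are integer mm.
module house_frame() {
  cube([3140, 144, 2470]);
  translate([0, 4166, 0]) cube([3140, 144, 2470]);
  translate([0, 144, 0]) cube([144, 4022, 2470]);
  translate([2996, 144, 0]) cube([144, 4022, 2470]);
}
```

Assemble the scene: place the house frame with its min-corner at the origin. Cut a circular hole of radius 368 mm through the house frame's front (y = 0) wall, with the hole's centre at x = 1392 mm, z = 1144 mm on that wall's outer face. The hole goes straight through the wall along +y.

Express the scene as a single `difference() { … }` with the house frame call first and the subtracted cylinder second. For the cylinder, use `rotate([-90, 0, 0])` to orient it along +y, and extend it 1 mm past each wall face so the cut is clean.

difference() {
  house_frame();
  translate([1392, -1, 1144]) rotate([-90, 0, 0]) cylinder(h = 146, r = 368);
}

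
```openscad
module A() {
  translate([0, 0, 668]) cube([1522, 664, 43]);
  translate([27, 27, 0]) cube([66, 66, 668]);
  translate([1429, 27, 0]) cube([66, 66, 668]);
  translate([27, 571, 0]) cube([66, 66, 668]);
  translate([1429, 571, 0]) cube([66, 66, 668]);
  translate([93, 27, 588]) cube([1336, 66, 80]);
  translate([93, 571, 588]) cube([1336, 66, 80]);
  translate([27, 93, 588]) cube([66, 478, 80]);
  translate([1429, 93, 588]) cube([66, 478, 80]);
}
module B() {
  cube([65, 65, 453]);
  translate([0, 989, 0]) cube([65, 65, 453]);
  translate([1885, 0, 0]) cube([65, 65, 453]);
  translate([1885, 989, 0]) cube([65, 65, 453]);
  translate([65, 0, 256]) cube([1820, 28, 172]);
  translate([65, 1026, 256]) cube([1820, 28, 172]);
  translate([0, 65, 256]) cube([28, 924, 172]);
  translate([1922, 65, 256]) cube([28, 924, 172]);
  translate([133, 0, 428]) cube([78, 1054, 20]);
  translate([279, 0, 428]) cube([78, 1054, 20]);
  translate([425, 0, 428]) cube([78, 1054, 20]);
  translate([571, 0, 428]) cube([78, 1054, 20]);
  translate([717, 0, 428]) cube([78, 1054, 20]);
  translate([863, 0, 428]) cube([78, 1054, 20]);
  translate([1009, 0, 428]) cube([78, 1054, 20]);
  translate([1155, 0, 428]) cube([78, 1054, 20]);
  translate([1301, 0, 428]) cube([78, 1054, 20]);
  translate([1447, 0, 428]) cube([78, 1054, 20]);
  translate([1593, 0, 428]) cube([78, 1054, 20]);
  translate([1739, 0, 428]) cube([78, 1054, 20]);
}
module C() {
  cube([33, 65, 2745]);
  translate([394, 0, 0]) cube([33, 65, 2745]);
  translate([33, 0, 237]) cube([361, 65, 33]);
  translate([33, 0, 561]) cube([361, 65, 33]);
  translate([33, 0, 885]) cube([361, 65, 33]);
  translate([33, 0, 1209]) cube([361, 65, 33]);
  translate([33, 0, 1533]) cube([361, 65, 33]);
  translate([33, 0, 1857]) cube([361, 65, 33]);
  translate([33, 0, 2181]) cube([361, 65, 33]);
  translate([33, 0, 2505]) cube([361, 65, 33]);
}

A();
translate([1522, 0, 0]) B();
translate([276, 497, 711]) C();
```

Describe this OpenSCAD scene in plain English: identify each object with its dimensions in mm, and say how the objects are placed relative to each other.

A is a rectangular dining table. The top is 1522×664×43 mm with its upper surface at z = 711 mm. It stands on four 66×66 mm square legs, each inset 27 mm from the nearest pair of top edges, running from the floor to the underside of the top. Four apron rails, 66 mm thick and 80 mm tall, run between adjacent legs with their top edges flush with the underside of the top and their outer faces flush with the legs' outer faces.

B is a bed frame 1950 mm long (x) by 1054 mm wide (y). Four 65×65 mm corner posts, 453 mm tall, at the corners of the footprint. Four rails of 28 mm thickness and 172 mm height run between adjacent posts with their undersides at z = 256 mm, their outer faces flush with the outside of the frame (the two x-running rails run between the posts' inner faces; the two y-running rails run between the posts' inner faces). 12 slats, each 78 mm wide (x) and 20 mm thick, lie across the top of the two x-running rails, running the full 1054 mm width of the frame in y; the slats are evenly spaced along x between the inner faces of the end posts with equal gaps (rounded down to the nearest mm) at the −x end and between each pair — any rounding remainder accumulates at the +x end.

C is a straight ladder. Two 33×65 mm vertical rails, 2745 mm tall, stand 427 mm apart (outside-to-outside) with their front faces coplanar on the −y side. 8 rungs, each 65 mm deep and 33 mm tall, span between the inner faces of the rails, front faces flush with the rails. The lowest rung's underside is at z = 237 mm and rungs are spaced 324 mm apart (underside to underside).

The bed frame is against the table's +x side, with their −y faces flush. The ladder is on top of the table.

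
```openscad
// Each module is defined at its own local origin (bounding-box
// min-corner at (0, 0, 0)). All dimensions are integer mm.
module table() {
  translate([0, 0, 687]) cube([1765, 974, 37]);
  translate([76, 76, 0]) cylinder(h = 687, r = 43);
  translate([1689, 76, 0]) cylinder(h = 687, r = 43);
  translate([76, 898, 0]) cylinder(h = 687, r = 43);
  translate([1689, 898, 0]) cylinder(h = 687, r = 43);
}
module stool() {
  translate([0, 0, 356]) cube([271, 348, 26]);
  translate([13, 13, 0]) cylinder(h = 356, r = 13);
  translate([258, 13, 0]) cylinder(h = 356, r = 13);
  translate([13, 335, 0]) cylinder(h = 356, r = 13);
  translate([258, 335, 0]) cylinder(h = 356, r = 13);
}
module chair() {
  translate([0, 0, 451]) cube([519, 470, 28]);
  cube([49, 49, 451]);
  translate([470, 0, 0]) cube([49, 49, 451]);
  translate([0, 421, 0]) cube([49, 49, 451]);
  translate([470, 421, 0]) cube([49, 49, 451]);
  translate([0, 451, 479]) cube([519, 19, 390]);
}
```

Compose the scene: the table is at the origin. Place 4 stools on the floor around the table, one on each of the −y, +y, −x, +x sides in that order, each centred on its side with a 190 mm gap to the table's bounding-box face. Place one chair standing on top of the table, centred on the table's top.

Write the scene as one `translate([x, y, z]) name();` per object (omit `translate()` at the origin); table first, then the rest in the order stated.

table();
translate([747, -538, 0]) stool();
translate([747, 1164, 0]) stool();
translate([-461, 313, 0]) stool();
translate([1955, 313, 0]) stool();
translate([623, 252, 724]) chair();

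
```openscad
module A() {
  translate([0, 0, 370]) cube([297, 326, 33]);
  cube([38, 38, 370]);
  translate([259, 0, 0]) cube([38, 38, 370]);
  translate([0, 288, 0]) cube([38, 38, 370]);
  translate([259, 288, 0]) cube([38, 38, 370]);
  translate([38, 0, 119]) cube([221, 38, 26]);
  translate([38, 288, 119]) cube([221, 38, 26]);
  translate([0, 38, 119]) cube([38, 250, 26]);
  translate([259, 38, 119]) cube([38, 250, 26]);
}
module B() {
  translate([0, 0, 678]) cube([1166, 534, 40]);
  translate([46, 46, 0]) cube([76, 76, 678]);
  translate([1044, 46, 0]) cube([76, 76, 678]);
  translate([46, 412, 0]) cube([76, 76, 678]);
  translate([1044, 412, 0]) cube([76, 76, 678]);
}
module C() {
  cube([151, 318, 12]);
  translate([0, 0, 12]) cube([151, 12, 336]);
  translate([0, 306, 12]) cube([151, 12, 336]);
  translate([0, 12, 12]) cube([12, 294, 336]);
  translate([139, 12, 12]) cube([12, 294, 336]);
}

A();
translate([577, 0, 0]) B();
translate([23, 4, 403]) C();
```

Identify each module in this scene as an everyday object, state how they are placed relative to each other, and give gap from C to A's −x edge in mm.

The open box's min-x is at 23; the stool's min-x is 0; gap = 23 mm.

A is a stool. B is a table. C is an open box. The table is on the floor beside the stool on its +x side. The open box is on top of the stool. The gap from the open box to the stool's −x edge is 23 mm.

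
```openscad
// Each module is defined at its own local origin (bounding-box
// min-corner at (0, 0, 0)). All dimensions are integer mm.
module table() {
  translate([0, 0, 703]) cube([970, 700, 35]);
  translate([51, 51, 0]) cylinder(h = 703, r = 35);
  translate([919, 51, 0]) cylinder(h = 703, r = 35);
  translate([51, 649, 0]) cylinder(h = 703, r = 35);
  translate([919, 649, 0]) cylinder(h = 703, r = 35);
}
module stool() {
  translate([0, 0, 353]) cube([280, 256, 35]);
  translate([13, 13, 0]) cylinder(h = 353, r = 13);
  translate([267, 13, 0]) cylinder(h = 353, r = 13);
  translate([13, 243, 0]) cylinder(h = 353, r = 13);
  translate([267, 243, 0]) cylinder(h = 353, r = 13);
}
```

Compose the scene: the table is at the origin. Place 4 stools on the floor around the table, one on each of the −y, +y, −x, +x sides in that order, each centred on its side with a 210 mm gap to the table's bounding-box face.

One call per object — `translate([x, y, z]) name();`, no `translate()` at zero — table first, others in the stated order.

table();
translate([345, -466, 0]) stool();
translate([345, 910, 0]) stool();
translate([-490, 222, 0]) stool();
translate([1180, 222, 0]) stool();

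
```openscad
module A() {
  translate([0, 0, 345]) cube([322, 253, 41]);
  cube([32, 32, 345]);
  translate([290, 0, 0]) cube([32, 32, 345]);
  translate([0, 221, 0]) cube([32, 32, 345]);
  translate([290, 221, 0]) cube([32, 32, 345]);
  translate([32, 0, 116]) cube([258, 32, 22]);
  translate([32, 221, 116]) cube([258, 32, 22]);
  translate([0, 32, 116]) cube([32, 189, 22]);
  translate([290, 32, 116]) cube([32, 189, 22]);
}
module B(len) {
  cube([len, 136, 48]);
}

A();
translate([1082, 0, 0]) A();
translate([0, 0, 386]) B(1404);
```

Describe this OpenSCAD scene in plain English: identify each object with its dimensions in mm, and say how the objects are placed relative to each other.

A is a four-legged stool. The seat is 322×253 mm, 41 mm thick, top at z = 386 mm. It stands on four square legs, each 32×32 mm in cross-section, from z = 0 to the seat underside, each flush with a corner of the seat. Four stretchers, 32 mm wide and 22 mm tall, connect adjacent legs with their undersides at z = 116 mm, each running between the inner faces of the legs it joins and aligned with the legs' outer faces on the other axis.

B is a rectangular beam 1404 mm long (x), 136 mm deep (y), 48 mm thick (z).

The beam spans the tops of two stools placed 760 mm apart, resting at z = 386 mm.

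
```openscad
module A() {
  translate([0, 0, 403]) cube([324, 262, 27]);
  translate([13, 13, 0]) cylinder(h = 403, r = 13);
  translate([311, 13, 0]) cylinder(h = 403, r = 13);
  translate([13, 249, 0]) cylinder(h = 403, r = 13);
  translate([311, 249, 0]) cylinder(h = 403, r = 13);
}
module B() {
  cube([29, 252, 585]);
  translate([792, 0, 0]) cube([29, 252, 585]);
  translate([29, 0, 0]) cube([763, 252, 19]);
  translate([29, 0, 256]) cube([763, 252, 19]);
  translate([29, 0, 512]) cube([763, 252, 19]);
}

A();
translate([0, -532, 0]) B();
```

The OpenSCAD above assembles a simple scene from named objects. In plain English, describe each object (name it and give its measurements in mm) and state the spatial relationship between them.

A is a four-legged stool. The seat is a 324×262×27 mm slab whose top surface is at z = 430 mm; four round legs, each 26 mm in diameter, run from the floor (z = 0) to the underside of the seat, each leg's axis is inset half a diameter from the nearest pair of seat edges (so the leg's bounding box is flush with the corner).

B is an open bookshelf. Two side panels, each 29 mm thick, 252 mm deep and 585 mm tall, stand 821 mm apart (outside-to-outside). Between them sit 3 shelves, each 19 mm thick and 252 mm deep, spanning the full gap between the sides. The bottom shelf rests on the floor (its underside at z = 0) and the clear gap between one shelf's top and the next shelf's underside is 237 mm.

The bookshelf is on the floor beside the stool on its −y side.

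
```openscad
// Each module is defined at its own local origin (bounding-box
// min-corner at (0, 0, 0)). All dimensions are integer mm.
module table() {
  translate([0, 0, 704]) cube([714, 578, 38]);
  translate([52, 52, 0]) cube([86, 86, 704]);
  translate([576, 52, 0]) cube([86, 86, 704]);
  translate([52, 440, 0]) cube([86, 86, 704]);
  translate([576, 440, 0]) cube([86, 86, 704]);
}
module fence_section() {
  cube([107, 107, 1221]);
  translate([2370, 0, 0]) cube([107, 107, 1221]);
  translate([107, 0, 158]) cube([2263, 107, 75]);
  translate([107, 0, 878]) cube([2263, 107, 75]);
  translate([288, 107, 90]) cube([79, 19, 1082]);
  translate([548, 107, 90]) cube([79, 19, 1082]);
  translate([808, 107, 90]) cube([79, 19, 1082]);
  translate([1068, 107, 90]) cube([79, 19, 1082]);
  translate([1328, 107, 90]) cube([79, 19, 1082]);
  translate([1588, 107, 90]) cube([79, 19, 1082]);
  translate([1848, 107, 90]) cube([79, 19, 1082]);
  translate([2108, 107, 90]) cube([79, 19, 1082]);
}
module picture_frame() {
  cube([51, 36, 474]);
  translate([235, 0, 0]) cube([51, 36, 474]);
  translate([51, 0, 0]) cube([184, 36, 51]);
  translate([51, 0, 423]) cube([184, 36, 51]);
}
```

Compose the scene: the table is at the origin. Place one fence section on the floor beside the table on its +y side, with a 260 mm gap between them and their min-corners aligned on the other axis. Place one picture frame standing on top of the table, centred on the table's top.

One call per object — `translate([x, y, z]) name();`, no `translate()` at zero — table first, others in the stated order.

table();
translate([0, 838, 0]) fence_section();
translate([214, 271, 742]) picture_frame();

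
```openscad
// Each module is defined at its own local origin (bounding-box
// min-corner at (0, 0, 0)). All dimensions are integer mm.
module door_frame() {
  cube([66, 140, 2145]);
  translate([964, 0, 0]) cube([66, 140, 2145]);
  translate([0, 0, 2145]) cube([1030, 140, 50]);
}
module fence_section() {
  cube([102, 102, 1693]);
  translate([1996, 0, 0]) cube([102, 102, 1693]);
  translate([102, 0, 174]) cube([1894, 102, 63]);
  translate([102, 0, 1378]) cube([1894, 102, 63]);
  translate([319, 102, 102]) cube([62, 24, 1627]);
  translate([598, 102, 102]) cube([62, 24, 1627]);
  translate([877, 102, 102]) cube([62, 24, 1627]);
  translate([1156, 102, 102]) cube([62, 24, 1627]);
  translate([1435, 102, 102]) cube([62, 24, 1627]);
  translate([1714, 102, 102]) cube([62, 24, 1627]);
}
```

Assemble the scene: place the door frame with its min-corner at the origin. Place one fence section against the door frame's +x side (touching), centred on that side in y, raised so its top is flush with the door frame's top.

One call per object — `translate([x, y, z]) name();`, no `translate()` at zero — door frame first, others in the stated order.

door_frame();
translate([1030, 7, 466]) fence_section();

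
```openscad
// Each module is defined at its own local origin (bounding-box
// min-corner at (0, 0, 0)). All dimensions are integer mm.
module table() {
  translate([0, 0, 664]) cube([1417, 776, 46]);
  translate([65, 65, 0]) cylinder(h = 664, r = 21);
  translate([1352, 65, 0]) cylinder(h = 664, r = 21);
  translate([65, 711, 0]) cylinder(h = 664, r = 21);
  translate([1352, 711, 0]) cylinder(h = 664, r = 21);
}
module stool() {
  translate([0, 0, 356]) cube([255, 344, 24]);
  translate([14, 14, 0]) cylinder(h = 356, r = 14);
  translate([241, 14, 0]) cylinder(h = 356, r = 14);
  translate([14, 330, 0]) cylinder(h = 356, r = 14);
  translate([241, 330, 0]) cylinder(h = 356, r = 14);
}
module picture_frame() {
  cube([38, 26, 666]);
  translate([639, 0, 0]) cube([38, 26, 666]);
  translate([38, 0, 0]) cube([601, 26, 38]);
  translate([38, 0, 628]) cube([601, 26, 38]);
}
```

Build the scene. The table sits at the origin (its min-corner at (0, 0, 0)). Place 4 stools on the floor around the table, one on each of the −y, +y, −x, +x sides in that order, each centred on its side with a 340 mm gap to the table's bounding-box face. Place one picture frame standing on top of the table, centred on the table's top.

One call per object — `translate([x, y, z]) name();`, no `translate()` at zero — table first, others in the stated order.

table();
translate([581, -684, 0]) stool();
translate([581, 1116, 0]) stool();
translate([-595, 216, 0]) stool();
translate([1757, 216, 0]) stool();
translate([370, 375, 710]) picture_frame();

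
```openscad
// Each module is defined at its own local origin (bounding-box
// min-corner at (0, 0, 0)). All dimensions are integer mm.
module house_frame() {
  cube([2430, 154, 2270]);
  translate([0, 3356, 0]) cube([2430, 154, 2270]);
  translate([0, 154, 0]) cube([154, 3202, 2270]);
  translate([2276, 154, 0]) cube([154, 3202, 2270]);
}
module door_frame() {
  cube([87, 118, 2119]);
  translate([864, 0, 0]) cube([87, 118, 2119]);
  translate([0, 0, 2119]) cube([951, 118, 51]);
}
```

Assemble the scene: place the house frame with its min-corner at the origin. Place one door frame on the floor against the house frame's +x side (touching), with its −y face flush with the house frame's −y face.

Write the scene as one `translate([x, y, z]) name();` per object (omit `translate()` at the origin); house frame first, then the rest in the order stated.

house_frame();
translate([2430, 0, 0]) door_frame();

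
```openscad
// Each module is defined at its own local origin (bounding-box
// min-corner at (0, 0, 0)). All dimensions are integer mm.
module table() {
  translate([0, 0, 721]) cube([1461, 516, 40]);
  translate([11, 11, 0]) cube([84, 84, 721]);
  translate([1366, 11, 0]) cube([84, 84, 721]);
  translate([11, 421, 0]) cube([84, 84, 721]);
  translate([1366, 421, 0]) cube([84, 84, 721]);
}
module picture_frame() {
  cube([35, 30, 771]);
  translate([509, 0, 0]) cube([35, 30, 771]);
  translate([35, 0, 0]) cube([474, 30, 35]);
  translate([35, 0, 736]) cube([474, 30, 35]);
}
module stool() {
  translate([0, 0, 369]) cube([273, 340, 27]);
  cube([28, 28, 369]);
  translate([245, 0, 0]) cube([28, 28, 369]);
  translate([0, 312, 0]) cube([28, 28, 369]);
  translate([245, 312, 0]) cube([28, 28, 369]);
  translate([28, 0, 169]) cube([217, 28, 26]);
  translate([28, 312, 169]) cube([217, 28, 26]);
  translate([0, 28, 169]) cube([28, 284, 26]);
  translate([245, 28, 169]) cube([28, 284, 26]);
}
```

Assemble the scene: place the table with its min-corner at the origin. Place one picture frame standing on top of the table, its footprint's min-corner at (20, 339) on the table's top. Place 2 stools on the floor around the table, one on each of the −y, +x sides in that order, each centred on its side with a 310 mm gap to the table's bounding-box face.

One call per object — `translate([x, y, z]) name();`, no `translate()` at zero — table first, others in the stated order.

table();
translate([20, 339, 761]) picture_frame();
translate([594, -650, 0]) stool();
translate([1771, 88, 0]) stool();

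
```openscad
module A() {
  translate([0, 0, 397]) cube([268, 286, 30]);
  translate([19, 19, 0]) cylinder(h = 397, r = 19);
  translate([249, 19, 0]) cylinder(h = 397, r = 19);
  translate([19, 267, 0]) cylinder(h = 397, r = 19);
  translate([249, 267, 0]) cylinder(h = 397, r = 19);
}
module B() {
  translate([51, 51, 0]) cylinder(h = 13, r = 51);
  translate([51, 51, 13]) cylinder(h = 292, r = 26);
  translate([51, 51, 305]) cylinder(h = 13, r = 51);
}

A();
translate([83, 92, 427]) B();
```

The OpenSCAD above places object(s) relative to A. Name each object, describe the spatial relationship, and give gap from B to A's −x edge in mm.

A is a stool. B is a spool. The spool is on top of the stool, centred. The gap from the spool to the stool's −x edge is 83 mm.

The spool's min-x is at 83; the stool's min-x is 0; gap = 83 mm.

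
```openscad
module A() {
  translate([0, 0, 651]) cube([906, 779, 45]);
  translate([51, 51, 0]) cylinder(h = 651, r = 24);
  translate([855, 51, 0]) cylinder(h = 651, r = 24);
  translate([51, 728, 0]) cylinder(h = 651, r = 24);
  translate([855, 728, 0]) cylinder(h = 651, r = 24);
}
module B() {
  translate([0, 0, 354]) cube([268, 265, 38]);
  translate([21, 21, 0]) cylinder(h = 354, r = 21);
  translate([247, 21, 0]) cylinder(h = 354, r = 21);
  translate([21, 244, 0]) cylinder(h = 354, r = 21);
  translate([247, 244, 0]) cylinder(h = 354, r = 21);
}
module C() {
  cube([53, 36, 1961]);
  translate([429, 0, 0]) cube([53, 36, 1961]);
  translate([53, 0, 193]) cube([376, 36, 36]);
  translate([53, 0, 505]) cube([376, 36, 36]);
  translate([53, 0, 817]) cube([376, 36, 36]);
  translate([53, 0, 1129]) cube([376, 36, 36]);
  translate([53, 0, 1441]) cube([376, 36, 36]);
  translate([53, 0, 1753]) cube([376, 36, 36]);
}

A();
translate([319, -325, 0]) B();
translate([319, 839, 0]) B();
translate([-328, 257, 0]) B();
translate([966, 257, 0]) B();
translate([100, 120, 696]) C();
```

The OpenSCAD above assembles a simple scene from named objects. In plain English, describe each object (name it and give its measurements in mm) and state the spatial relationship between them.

A is a table with a 906×779 mm rectangular top, 45 mm thick, top surface at z = 696 mm, supported by four round legs of 48 mm diameter, each leg's bounding box inset 27 mm from the nearest pair of top edges, running from the floor.

B is a four-legged stool. The seat is 268×265 mm, 38 mm thick, top at z = 392 mm. It stands on four round legs, each 42 mm in diameter, from z = 0 to the seat underside, each leg's axis is inset half a diameter from the nearest pair of seat edges (so the leg's bounding box is flush with the corner).

C is a wooden ladder with two side rails of 53×36 mm section and 1961 mm height, set 482 mm apart overall. Between them run 6 rectangular rungs (36 mm deep, 36 mm thick), front faces flush with the rails' −y face. The bottom of the first rung is 193 mm above the floor and each subsequent rung is 312 mm higher than the one below.

Four stools sit around the table at the −y, +y, −x, +x sides. The ladder is on top of the table.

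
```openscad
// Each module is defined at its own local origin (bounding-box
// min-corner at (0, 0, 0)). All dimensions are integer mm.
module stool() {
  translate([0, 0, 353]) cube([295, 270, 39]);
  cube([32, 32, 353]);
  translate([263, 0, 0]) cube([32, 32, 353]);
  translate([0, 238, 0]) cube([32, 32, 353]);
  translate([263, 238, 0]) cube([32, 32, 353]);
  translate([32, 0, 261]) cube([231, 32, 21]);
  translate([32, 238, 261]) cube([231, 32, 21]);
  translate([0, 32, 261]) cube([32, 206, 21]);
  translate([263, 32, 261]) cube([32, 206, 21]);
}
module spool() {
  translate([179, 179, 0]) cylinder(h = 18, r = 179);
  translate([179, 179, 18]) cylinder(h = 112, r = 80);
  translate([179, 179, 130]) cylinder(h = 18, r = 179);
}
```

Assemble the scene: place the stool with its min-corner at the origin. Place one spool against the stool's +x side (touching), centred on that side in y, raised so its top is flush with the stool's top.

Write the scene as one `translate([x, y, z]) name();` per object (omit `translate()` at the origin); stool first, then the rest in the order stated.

stool();
translate([295, -44, 244]) spool();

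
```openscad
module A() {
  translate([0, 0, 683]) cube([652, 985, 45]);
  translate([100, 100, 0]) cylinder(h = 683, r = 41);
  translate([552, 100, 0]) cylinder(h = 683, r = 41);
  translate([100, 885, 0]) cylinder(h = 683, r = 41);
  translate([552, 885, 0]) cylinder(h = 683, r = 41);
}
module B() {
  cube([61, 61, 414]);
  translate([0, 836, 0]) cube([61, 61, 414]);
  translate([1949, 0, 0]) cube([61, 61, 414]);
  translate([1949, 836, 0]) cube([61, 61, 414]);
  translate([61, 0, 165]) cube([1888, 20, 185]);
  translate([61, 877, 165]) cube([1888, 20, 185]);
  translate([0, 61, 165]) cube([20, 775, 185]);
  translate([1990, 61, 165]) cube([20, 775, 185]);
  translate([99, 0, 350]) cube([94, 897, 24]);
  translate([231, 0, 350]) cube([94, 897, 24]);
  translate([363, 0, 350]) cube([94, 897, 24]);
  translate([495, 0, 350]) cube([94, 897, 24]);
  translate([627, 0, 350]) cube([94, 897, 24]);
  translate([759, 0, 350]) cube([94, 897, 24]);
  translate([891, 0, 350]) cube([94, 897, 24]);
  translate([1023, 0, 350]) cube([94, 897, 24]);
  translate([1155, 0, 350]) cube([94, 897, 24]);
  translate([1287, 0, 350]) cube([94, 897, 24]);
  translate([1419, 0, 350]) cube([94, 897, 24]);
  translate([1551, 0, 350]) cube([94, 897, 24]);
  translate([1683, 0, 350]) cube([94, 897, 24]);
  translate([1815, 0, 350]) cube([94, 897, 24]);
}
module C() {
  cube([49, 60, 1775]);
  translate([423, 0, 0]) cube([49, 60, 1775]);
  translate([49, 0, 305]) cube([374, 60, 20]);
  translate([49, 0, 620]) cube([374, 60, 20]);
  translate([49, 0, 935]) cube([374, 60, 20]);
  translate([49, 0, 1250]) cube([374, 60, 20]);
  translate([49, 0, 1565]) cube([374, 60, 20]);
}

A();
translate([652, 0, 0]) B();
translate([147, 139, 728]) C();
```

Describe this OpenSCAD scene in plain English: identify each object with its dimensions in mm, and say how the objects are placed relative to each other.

A is a table: top 652 mm (x) × 985 mm (y), 45 mm thick, upper face at z = 728 mm, on four round legs of 82 mm diameter, each leg's bounding box inset 59 mm from the nearest pair of top edges, running from z = 0 to the bottom of the top.

B is a bed frame 2010 mm long (x) by 897 mm wide (y). Four 61×61 mm corner posts, 414 mm tall, at the corners of the footprint. Four rails of 20 mm thickness and 185 mm height run between adjacent posts with their undersides at z = 165 mm, their outer faces flush with the outside of the frame (the two x-running rails run between the posts' inner faces; the two y-running rails run between the posts' inner faces). 14 slats, each 94 mm wide (x) and 24 mm thick, lie across the top of the two x-running rails, running the full 897 mm width of the frame in y; the slats are evenly spaced along x between the inner faces of the end posts with equal gaps (rounded down to the nearest mm) at the −x end and between each pair — any rounding remainder accumulates at the +x end.

C is a wooden ladder with two side rails of 49×60 mm section and 1775 mm height, set 472 mm apart overall. Between them run 5 rectangular rungs (60 mm deep, 20 mm thick), front faces flush with the rails' −y face. The bottom of the first rung is 305 mm above the floor and each subsequent rung is 315 mm higher than the one below.

The bed frame is against the table's +x side, with their −y faces flush. The ladder is on top of the table.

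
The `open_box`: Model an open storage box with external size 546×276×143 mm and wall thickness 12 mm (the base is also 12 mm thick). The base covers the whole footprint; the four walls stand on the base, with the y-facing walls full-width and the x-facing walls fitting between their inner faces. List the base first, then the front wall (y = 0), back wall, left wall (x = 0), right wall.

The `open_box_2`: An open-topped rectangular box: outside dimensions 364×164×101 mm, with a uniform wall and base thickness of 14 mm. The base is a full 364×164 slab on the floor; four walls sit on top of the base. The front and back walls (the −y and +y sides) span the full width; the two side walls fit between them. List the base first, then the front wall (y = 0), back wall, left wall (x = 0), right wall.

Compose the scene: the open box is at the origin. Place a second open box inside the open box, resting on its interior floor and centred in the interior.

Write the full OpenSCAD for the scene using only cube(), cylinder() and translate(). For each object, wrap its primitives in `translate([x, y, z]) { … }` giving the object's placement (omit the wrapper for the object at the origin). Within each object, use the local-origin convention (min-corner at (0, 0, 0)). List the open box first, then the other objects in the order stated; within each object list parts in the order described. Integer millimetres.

cube([546, 276, 12]);
translate([0, 0, 12]) cube([546, 12, 131]);
translate([0, 264, 12]) cube([546, 12, 131]);
translate([0, 12, 12]) cube([12, 252, 131]);
translate([534, 12, 12]) cube([12, 252, 131]);
translate([91, 56, 12]) {
  cube([364, 164, 14]);
  translate([0, 0, 14]) cube([364, 14, 87]);
  translate([0, 150, 14]) cube([364, 14, 87]);
  translate([0, 14, 14]) cube([14, 136, 87]);
  translate([350, 14, 14]) cube([14, 136, 87]);
}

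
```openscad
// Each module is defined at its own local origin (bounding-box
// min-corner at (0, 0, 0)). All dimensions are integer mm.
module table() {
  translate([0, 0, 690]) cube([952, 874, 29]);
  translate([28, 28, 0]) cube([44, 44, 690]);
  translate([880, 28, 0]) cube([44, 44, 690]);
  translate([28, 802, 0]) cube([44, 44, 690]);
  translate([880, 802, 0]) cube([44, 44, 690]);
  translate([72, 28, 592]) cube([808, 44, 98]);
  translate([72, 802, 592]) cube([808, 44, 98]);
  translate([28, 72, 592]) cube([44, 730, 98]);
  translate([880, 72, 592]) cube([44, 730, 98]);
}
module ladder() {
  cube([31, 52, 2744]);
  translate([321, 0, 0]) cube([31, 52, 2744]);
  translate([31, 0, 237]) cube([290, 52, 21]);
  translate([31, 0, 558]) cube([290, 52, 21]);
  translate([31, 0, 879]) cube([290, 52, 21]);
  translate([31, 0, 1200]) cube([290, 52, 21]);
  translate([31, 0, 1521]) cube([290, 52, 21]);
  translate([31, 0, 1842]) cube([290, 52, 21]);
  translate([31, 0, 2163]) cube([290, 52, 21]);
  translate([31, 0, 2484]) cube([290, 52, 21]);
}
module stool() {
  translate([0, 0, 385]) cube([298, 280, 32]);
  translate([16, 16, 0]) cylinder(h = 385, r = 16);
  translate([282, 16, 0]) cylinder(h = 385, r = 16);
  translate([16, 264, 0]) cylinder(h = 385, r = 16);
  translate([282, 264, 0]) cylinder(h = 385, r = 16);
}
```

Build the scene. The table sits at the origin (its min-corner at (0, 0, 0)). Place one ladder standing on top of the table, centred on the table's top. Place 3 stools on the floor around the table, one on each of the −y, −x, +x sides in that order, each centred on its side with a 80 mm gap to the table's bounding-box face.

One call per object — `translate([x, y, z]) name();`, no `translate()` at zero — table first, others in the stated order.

table();
translate([300, 411, 719]) ladder();
translate([327, -360, 0]) stool();
translate([-378, 297, 0]) stool();
translate([1032, 297, 0]) stool();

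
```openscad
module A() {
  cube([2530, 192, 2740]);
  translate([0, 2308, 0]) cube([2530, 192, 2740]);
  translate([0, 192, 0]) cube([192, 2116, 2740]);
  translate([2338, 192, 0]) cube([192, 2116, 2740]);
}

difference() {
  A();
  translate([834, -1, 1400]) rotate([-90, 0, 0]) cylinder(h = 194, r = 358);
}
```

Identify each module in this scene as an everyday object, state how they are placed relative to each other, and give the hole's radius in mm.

A is a house frame. The house frame has a circular hole through its front wall. The hole's radius is 358 mm.

The subtracted cylinder has r = 358 mm.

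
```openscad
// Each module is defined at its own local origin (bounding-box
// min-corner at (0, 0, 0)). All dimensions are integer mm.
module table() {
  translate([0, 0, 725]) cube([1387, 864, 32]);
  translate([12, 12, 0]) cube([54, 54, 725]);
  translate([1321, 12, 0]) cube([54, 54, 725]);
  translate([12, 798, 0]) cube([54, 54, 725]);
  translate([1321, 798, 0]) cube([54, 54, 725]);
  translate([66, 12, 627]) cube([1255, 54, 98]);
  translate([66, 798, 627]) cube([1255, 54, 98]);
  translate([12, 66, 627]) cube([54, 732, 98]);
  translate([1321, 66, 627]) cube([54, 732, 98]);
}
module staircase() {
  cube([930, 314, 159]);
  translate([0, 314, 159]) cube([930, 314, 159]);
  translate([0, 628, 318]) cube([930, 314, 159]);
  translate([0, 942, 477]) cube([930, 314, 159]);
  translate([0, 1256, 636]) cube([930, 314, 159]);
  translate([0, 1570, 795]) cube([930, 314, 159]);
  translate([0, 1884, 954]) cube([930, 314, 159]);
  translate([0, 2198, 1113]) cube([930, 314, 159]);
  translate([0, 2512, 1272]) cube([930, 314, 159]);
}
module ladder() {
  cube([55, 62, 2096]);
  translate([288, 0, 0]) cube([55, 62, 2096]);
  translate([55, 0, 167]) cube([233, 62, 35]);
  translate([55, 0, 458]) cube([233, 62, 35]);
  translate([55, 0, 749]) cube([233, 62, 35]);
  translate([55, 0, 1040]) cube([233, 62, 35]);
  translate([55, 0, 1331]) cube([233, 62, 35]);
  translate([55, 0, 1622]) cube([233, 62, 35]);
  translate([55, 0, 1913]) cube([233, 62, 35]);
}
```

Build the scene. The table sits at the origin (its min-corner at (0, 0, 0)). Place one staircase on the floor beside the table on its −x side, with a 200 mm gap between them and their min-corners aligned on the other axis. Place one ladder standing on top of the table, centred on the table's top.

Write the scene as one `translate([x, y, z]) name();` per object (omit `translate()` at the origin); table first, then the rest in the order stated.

table();
translate([-1130, 0, 0]) staircase();
translate([522, 401, 757]) ladder();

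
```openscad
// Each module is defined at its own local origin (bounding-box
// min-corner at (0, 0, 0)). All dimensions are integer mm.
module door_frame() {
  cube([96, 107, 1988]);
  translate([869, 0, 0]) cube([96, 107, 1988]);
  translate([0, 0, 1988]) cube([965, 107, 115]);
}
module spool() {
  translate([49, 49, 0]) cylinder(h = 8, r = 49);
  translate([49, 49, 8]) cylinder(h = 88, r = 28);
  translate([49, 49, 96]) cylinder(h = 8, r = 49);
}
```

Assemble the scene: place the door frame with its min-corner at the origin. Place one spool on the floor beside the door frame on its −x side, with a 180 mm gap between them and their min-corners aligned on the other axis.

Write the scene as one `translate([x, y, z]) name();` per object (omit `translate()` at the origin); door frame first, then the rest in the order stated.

door_frame();
translate([-278, 0, 0]) spool();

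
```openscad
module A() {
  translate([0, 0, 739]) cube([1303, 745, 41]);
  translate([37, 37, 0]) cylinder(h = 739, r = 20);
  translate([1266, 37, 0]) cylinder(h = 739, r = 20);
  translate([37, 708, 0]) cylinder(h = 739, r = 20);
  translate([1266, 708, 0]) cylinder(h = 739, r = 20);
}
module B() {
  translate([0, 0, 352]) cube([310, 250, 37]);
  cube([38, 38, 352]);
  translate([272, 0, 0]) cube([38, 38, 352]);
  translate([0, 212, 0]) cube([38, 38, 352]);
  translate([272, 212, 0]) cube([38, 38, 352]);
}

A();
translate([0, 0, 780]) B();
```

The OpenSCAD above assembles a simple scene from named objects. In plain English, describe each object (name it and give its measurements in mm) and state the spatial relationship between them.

A is a rectangular dining table. The top is 1303×745×41 mm with its upper surface at z = 780 mm. It stands on four round legs of 40 mm diameter, each leg's bounding box inset 17 mm from the nearest pair of top edges, running from the floor to the underside of the top.

B is a four-legged stool. The seat is a 310×250×37 mm slab whose top surface is at z = 389 mm; four square legs, each 38×38 mm in cross-section, run from the floor (z = 0) to the underside of the seat, each flush with a corner of the seat.

The stool is on top of the table.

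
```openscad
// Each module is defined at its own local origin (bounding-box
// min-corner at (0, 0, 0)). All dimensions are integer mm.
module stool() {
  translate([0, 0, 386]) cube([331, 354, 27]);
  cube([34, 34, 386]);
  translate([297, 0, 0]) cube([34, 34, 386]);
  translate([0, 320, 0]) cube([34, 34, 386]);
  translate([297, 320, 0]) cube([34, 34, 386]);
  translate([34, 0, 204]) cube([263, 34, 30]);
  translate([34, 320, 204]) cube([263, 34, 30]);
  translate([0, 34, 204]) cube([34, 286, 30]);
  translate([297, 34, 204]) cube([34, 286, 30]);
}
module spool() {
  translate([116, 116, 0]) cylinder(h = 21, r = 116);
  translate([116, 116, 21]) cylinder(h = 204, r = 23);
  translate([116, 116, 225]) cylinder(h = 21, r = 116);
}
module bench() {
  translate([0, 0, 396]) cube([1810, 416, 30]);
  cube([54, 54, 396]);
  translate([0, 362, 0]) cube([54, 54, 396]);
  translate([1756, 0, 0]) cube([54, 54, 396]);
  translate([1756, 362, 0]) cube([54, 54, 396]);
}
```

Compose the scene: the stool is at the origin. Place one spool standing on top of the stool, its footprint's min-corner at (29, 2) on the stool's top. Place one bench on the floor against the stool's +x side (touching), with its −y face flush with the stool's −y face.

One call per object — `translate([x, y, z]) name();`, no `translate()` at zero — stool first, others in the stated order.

stool();
translate([29, 2, 413]) spool();
translate([331, 0, 0]) bench();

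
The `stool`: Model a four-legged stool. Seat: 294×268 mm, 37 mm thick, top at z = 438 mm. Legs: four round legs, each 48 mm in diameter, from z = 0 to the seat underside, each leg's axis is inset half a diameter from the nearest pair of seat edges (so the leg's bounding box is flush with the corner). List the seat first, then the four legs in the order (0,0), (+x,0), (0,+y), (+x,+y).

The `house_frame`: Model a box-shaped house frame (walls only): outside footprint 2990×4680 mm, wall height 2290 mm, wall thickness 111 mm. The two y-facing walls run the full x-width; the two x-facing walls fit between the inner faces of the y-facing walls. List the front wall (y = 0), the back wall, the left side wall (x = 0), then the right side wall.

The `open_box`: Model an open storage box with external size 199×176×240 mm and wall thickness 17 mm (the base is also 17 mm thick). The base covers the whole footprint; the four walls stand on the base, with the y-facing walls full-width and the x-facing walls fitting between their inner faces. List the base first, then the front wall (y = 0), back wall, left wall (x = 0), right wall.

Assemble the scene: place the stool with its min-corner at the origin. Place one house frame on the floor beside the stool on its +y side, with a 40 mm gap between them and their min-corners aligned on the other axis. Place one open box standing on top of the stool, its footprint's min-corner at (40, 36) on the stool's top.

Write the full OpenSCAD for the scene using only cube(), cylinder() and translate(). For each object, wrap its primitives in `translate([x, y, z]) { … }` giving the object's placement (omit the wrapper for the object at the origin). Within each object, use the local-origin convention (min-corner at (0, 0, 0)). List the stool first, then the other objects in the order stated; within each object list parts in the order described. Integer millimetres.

translate([0, 0, 401]) cube([294, 268, 37]);
translate([24, 24, 0]) cylinder(h = 401, r = 24);
translate([270, 24, 0]) cylinder(h = 401, r = 24);
translate([24, 244, 0]) cylinder(h = 401, r = 24);
translate([270, 244, 0]) cylinder(h = 401, r = 24);
translate([0, 308, 0]) {
  cube([2990, 111, 2290]);
  translate([0, 4569, 0]) cube([2990, 111, 2290]);
  translate([0, 111, 0]) cube([111, 4458, 2290]);
  translate([2879, 111, 0]) cube([111, 4458, 2290]);
}
translate([40, 36, 438]) {
  cube([199, 176, 17]);
  translate([0, 0, 17]) cube([199, 17, 223]);
  translate([0, 159, 17]) cube([199, 17, 223]);
  translate([0, 17, 17]) cube([17, 142, 223]);
  translate([182, 17, 17]) cube([17, 142, 223]);
}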